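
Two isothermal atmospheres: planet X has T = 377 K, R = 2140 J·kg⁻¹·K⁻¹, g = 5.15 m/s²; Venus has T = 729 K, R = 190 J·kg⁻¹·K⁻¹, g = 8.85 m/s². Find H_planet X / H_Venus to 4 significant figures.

H = RT/g for each body.
H_planet X = 2140 × 377 / 5.15 = 156660 m.
H_Venus = 190 × 729 / 8.85 = 15651 m.
H_planet X/H_Venus = 156660/15651 = 10.010.

H_planet X/H_Venus ≈ 10.01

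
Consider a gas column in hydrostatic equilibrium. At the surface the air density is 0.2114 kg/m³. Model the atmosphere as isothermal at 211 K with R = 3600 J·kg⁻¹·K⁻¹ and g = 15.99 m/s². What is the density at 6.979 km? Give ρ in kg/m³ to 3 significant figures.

Scale height: H = RT/g = 3600 × 211 / 15.99 = 47505 m.
In an isothermal atmosphere, density decays like pressure: ρ = ρ₀ exp(−z/H).
z/H = 6979.0/47505 = 0.14691; exp(−0.14691) = 0.86337.
ρ = 0.2114 × 0.86337 = 0.18252 kg/m³.

ρ ≈ 0.183 kg/m³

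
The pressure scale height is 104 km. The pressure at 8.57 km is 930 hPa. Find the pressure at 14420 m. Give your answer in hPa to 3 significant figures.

P ≈ 879 hPa

Between two levels, P₂ = P₁ exp(−Δz/H) with Δz = z₂ − z₁.
Δz = 14420 − 8570.0 = 5850.0 m; Δz/H = 5850.0/104000 = 0.056250.
P₂ = 930 × exp(−0.056250) = 930 × 0.94530 = 879.13 hPa.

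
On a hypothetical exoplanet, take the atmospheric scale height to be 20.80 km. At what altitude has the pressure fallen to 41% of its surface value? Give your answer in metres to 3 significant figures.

Set P/P₀ = exp(−z/H) = 0.41, so z = −H ln(0.41).
−ln(0.41) = 0.89160; z = 20800 × 0.89160 = 18545 m.

z ≈ 18500 m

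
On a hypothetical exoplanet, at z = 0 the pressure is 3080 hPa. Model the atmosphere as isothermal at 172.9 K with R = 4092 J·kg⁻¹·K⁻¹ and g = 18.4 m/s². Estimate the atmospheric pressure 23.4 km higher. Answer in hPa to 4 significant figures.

Scale height: H = RT/g = 4092 × 172.9 / 18.4 = 38451 m.
Barometric formula: P = P₀ exp(−z/H).
z/H = 23400/38451 = 0.60857; exp(−0.60857) = 0.54413.
P = 3080 × 0.54413 = 1675.9 hPa.

P ≈ 1676 hPa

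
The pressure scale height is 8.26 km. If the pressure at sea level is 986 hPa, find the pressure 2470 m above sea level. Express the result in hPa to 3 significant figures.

Barometric formula: P = P₀ exp(−z/H).
z/H = 2470.0/8260.0 = 0.29903; exp(−0.29903) = 0.74154.
P = 986 × 0.74154 = 731.16 hPa.

P ≈ 731 hPa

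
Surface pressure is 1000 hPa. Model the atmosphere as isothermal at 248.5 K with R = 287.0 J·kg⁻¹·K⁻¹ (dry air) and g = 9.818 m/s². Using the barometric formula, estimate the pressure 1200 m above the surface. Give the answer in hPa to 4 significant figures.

Scale height: H = RT/g = 287.0 × 248.5 / 9.818 = 7264.2 m.
Barometric formula: P = P₀ exp(−z/H).
z/H = 1200.0/7264.2 = 0.16519; exp(−0.16519) = 0.84773.
P = 1000 × 0.84773 = 847.73 hPa.

P ≈ 847.7 hPa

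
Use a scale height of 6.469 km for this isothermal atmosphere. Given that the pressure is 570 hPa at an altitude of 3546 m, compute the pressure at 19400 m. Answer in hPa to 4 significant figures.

Between two levels, P₂ = P₁ exp(−Δz/H) with Δz = z₂ − z₁.
Δz = 19400 − 3546.0 = 15854 m; Δz/H = 15854/6469.0 = 2.4508.
P₂ = 570 × exp(−2.4508) = 570 × 0.086225 = 49.148 hPa.

P ≈ 49.15 hPa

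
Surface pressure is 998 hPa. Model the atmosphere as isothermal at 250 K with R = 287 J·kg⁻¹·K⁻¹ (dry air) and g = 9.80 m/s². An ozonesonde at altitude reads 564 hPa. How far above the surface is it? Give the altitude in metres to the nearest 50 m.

z ≈ 4200 m

Scale height: H = RT/g = 287 × 250 / 9.80 = 7321.4 m.
Invert the barometric formula: z = H ln(P₀/P).
P₀/P = 998/564 = 1.7695; ln(1.7695) = 0.57070.
z = 7321.4 × 0.57070 = 4178.3 m.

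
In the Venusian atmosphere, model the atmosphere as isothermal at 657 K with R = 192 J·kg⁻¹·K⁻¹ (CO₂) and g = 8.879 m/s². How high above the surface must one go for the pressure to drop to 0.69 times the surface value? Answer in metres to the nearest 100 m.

z ≈ 5300 m

Scale height: H = RT/g = 192 × 657 / 8.879 = 14207 m.
Set P/P₀ = exp(−z/H) = 0.69, so z = −H ln(0.69).
−ln(0.69) = 0.37106; z = 14207 × 0.37106 = 5271.6 m.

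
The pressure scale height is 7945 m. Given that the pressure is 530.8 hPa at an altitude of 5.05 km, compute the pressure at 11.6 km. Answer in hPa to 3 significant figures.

Between two levels, P₂ = P₁ exp(−Δz/H) with Δz = z₂ − z₁.
Δz = 11600 − 5050.0 = 6550.0 m; Δz/H = 6550.0/7945.0 = 0.82442.
P₂ = 530.8 × exp(−0.82442) = 530.8 × 0.43849 = 232.75 hPa.

P ≈ 233 hPa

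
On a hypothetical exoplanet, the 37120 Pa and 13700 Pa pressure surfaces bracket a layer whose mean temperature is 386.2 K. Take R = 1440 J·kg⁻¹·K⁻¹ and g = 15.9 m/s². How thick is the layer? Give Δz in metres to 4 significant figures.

Hypsometric equation: Δz = (R T̄/g) ln(P₁/P₂).
R T̄/g = 1440 × 386.2 / 15.9 = 34977 m.
ln(37120/13700) = ln(2.7095) = 0.99676.
Δz = 34977 × 0.99676 = 34864 m.

Δz ≈ 34860 m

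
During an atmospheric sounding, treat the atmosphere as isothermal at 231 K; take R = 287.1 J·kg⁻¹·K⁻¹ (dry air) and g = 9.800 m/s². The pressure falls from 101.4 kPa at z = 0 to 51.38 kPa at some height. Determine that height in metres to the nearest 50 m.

Scale height: H = RT/g = 287.1 × 231 / 9.800 = 6767.4 m.
Invert the barometric formula: z = H ln(P₀/P).
P₀/P = 101.4/51.38 = 1.9735; ln(1.9735) = 0.67981.
z = 6767.4 × 0.67981 = 4600.5 m.

z ≈ 4600 m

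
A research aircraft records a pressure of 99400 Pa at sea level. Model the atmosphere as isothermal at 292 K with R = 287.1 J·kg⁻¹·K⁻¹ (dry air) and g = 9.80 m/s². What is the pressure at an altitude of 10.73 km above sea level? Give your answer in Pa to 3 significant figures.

Scale height: H = RT/g = 287.1 × 292 / 9.80 = 8554.4 m.
Barometric formula: P = P₀ exp(−z/H).
z/H = 10730/8554.4 = 1.2543; exp(−1.2543) = 0.28528.
P = 99400 × 0.28528 = 28357 Pa.

P ≈ 28400 Pa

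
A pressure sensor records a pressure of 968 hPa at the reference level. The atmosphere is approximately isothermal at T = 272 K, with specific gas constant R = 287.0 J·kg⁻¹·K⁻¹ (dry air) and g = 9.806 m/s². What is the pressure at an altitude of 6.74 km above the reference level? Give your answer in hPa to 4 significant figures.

Scale height: H = RT/g = 287.0 × 272 / 9.806 = 7960.8 m.
Barometric formula: P = P₀ exp(−z/H).
z/H = 6740.0/7960.8 = 0.84665; exp(−0.84665) = 0.42885.
P = 968 × 0.42885 = 415.13 hPa.

P ≈ 415.1 hPa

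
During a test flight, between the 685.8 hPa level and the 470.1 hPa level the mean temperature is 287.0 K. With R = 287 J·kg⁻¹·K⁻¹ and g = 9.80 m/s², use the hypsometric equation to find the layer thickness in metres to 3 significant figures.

Hypsometric equation: Δz = (R T̄/g) ln(P₁/P₂).
R T̄/g = 287 × 287.0 / 9.80 = 8405.0 m.
ln(685.8/470.1) = ln(1.4588) = 0.37761.
Δz = 8405.0 × 0.37761 = 3173.8 m.

Δz ≈ 3170 m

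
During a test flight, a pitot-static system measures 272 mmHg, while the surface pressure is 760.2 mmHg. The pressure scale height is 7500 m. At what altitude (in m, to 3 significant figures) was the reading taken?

Invert the barometric formula: z = H ln(P₀/P).
P₀/P = 760.2/272 = 2.7949; ln(2.7949) = 1.0278.
z = 7500.0 × 1.0278 = 7708.5 m.

z ≈ 7710 m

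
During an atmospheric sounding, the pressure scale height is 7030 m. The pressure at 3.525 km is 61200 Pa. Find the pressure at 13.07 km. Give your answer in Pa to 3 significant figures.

Between two levels, P₂ = P₁ exp(−Δz/H) with Δz = z₂ − z₁.
Δz = 13070 − 3525.0 = 9545.0 m; Δz/H = 9545.0/7030.0 = 1.3578.
P₂ = 61200 × exp(−1.3578) = 61200 × 0.25723 = 15742 Pa.

P ≈ 15700 Pa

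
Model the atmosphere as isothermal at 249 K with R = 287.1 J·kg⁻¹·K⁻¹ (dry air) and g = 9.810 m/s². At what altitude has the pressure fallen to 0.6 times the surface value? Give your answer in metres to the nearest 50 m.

z ≈ 3700 m

Scale height: H = RT/g = 287.1 × 249 / 9.810 = 7287.2 m.
Set P/P₀ = exp(−z/H) = 0.6, so z = −H ln(0.6).
−ln(0.6) = 0.51083; z = 7287.2 × 0.51083 = 3722.5 m.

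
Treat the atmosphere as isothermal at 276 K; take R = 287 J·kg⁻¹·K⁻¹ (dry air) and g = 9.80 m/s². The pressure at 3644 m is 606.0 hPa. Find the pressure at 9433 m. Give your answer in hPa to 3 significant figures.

Scale height: H = RT/g = 287 × 276 / 9.80 = 8082.9 m.
Between two levels, P₂ = P₁ exp(−Δz/H) with Δz = z₂ − z₁.
Δz = 9433.0 − 3644.0 = 5789.0 m; Δz/H = 5789.0/8082.9 = 0.71620.
P₂ = 606.0 × exp(−0.71620) = 606.0 × 0.48861 = 296.10 hPa.

P ≈ 296 hPa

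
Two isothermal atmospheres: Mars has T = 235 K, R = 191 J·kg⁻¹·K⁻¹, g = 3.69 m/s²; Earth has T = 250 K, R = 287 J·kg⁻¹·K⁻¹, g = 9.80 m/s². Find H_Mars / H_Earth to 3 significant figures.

H = RT/g for each body.
H_Mars = 191 × 235 / 3.69 = 12164 m.
H_Earth = 287 × 250 / 9.80 = 7321.4 m.
H_Mars/H_Earth = 12164/7321.4 = 1.6614.

H_Mars/H_Earth ≈ 1.66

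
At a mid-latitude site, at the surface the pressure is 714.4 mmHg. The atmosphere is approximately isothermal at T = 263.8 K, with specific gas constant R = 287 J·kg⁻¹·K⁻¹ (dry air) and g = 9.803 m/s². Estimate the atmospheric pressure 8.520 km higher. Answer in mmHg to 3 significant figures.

Scale height: H = RT/g = 287 × 263.8 / 9.803 = 7723.2 m.
Barometric formula: P = P₀ exp(−z/H).
z/H = 8520.0/7723.2 = 1.1032; exp(−1.1032) = 0.33181.
P = 714.4 × 0.33181 = 237.05 mmHg.

P ≈ 237 mmHg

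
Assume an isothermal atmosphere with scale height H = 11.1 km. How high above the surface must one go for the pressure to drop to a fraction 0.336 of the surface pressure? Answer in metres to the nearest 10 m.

Set P/P₀ = exp(−z/H) = 0.336, so z = −H ln(0.336).
−ln(0.336) = 1.0906; z = 11100 × 1.0906 = 12106 m.

z ≈ 12110 m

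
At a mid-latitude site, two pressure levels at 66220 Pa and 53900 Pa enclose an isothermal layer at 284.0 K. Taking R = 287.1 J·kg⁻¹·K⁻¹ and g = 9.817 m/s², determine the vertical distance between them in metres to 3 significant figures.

Hypsometric equation: Δz = (R T̄/g) ln(P₁/P₂).
R T̄/g = 287.1 × 284.0 / 9.817 = 8305.6 m.
ln(66220/53900) = ln(1.2286) = 0.20588.
Δz = 8305.6 × 0.20588 = 1710.0 m.

Δz ≈ 1710 m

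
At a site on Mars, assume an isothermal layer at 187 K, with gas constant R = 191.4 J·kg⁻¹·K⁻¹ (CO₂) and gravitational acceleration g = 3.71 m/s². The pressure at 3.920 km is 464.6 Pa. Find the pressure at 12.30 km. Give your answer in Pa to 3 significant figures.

Scale height: H = RT/g = 191.4 × 187 / 3.71 = 9647.4 m.
Between two levels, P₂ = P₁ exp(−Δz/H) with Δz = z₂ − z₁.
Δz = 12300 − 3920.0 = 8380.0 m; Δz/H = 8380.0/9647.4 = 0.86863.
P₂ = 464.6 × exp(−0.86863) = 464.6 × 0.41953 = 194.91 Pa.

P ≈ 195 Pa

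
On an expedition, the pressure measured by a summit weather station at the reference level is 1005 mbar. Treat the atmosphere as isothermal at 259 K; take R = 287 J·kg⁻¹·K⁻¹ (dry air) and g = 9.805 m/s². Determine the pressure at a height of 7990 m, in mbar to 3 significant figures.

P ≈ 350 mbar

Scale height: H = RT/g = 287 × 259 / 9.805 = 7581.1 m.
Barometric formula: P = P₀ exp(−z/H).
z/H = 7990.0/7581.1 = 1.0539; exp(−1.0539) = 0.34858.
P = 1005 × 0.34858 = 350.32 mbar.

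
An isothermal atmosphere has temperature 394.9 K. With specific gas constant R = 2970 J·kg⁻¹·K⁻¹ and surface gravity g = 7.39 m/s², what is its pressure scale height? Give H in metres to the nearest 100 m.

The scale height of an isothermal atmosphere is H = RT/g.
H = 2970 × 394.9 / 7.39 = 1172900/7.39 = 158710 m.

H ≈ 158700 m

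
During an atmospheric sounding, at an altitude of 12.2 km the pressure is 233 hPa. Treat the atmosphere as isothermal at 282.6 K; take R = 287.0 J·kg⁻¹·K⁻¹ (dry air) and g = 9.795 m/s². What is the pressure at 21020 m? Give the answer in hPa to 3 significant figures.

Scale height: H = RT/g = 287.0 × 282.6 / 9.795 = 8280.4 m.
Between two levels, P₂ = P₁ exp(−Δz/H) with Δz = z₂ − z₁.
Δz = 21020 − 12200 = 8820.0 m; Δz/H = 8820.0/8280.4 = 1.0652.
P₂ = 233 × exp(−1.0652) = 233 × 0.34466 = 80.306 hPa.

P ≈ 80.3 hPa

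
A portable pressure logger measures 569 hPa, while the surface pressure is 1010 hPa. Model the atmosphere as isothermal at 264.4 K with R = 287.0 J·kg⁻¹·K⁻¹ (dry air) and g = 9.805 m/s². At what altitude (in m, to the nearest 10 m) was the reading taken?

z ≈ 4440 m

Scale height: H = RT/g = 287.0 × 264.4 / 9.805 = 7739.2 m.
Invert the barometric formula: z = H ln(P₀/P).
P₀/P = 1010/569 = 1.7750; ln(1.7750) = 0.57380.
z = 7739.2 × 0.57380 = 4440.8 m.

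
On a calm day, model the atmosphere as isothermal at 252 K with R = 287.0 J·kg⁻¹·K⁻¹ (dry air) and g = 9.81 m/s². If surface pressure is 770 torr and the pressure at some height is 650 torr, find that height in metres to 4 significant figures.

z ≈ 1249 m

Scale height: H = RT/g = 287.0 × 252 / 9.81 = 7372.5 m.
Invert the barometric formula: z = H ln(P₀/P).
P₀/P = 770/650 = 1.1846; ln(1.1846) = 0.16941.
z = 7372.5 × 0.16941 = 1249.0 m.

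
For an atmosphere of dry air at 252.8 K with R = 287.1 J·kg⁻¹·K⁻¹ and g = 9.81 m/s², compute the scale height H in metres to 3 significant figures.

The scale height of an isothermal atmosphere is H = RT/g.
H = 287.1 × 252.8 / 9.81 = 72579/9.81 = 7398.5 m.

H ≈ 7400 m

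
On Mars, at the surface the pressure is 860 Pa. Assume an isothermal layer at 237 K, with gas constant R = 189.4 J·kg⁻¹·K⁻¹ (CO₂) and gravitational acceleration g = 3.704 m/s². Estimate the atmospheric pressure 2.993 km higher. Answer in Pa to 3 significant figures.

P ≈ 672 Pa

Scale height: H = RT/g = 189.4 × 237 / 3.704 = 12119 m.
Barometric formula: P = P₀ exp(−z/H).
z/H = 2993.0/12119 = 0.24697; exp(−0.24697) = 0.78116.
P = 860 × 0.78116 = 671.80 Pa.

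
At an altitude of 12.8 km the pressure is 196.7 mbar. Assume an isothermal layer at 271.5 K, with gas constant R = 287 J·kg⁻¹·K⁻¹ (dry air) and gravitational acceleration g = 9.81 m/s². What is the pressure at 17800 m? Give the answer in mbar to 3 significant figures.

Scale height: H = RT/g = 287 × 271.5 / 9.81 = 7943.0 m.
Between two levels, P₂ = P₁ exp(−Δz/H) with Δz = z₂ − z₁.
Δz = 17800 − 12800 = 5000.0 m; Δz/H = 5000.0/7943.0 = 0.62949.
P₂ = 196.7 × exp(−0.62949) = 196.7 × 0.53286 = 104.81 mbar.

P ≈ 105 mbar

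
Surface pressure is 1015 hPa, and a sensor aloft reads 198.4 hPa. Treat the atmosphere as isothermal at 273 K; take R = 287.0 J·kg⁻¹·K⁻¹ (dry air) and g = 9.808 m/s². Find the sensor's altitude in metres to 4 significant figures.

z ≈ 13040 m

Scale height: H = RT/g = 287.0 × 273 / 9.808 = 7988.5 m.
Invert the barometric formula: z = H ln(P₀/P).
P₀/P = 1015/198.4 = 5.1159; ln(5.1159) = 1.6324.
z = 7988.5 × 1.6324 = 13040 m.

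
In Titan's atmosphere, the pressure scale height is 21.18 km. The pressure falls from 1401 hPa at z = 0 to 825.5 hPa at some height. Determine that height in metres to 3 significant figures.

Invert the barometric formula: z = H ln(P₀/P).
P₀/P = 1401/825.5 = 1.6972; ln(1.6972) = 0.52898.
z = 21180 × 0.52898 = 11204 m.

z ≈ 11200 m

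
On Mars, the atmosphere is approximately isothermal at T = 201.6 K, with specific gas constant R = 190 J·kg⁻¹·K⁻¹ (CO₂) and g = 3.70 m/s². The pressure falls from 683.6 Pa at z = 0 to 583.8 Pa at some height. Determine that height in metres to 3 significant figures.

z ≈ 1630 m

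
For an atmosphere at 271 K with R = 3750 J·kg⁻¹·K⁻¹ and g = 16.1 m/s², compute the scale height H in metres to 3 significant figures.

H ≈ 63100 m

The scale height of an isothermal atmosphere is H = RT/g.
H = 3750 × 271 / 16.1 = 1016200/16.1 = 63118 m.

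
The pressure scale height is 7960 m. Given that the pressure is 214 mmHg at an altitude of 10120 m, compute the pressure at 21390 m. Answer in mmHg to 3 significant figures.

Between two levels, P₂ = P₁ exp(−Δz/H) with Δz = z₂ − z₁.
Δz = 21390 − 10120 = 11270 m; Δz/H = 11270/7960.0 = 1.4158.
P₂ = 214 × exp(−1.4158) = 214 × 0.24273 = 51.944 mmHg.

P ≈ 51.9 mmHg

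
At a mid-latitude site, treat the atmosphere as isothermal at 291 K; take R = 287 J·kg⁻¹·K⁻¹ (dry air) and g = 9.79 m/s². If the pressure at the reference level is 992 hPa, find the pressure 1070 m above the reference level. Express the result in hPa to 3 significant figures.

Scale height: H = RT/g = 287 × 291 / 9.79 = 8530.8 m.
Barometric formula: P = P₀ exp(−z/H).
z/H = 1070.0/8530.8 = 0.12543; exp(−0.12543) = 0.88212.
P = 992 × 0.88212 = 875.06 hPa.

P ≈ 875 hPa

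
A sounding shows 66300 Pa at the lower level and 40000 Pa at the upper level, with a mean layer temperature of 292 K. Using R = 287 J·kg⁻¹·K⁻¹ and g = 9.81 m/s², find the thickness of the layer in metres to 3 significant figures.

Δz ≈ 4320 m

Hypsometric equation: Δz = (R T̄/g) ln(P₁/P₂).
R T̄/g = 287 × 292 / 9.81 = 8542.7 m.
ln(66300/40000) = ln(1.6575) = 0.50531.
Δz = 8542.7 × 0.50531 = 4316.7 m.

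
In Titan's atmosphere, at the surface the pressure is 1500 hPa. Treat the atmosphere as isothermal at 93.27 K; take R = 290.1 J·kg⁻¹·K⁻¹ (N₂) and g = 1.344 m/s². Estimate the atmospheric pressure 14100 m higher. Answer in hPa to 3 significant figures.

Scale height: H = RT/g = 290.1 × 93.27 / 1.344 = 20132 m.
Barometric formula: P = P₀ exp(−z/H).
z/H = 14100/20132 = 0.70038; exp(−0.70038) = 0.49640.
P = 1500 × 0.49640 = 744.60 hPa.

P ≈ 745 hPa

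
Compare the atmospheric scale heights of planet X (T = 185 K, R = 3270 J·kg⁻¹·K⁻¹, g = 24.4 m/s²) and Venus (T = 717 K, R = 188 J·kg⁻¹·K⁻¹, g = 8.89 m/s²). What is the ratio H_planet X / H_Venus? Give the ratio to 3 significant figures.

H_planet X/H_Venus ≈ 1.64

H = RT/g for each body.
H_planet X = 3270 × 185 / 24.4 = 24793 m.
H_Venus = 188 × 717 / 8.89 = 15163 m.
H_planet X/H_Venus = 24793/15163 = 1.6351.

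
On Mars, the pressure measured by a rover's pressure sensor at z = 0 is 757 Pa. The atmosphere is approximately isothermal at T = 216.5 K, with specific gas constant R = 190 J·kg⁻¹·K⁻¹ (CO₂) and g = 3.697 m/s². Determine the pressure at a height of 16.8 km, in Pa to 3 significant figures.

Scale height: H = RT/g = 190 × 216.5 / 3.697 = 11127 m.
Barometric formula: P = P₀ exp(−z/H).
z/H = 16800/11127 = 1.5098; exp(−1.5098) = 0.22095.
P = 757 × 0.22095 = 167.26 Pa.

P ≈ 167 Pa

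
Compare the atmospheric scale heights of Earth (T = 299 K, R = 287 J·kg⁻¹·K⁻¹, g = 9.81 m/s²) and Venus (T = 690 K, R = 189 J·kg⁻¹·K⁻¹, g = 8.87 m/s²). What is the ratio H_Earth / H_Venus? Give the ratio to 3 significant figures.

H_Earth/H_Venus ≈ 0.595

H = RT/g for each body.
H_Earth = 287 × 299 / 9.81 = 8747.5 m.
H_Venus = 189 × 690 / 8.87 = 14702 m.
H_Earth/H_Venus = 8747.5/14702 = 0.59499.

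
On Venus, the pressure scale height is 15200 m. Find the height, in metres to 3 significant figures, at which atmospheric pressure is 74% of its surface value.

z ≈ 4580 m

Set P/P₀ = exp(−z/H) = 0.74, so z = −H ln(0.74).
−ln(0.74) = 0.30111; z = 15200 × 0.30111 = 4576.9 m.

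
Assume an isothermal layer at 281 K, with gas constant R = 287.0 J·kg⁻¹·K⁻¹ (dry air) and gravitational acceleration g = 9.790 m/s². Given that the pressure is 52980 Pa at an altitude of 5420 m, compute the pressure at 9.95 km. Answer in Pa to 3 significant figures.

Scale height: H = RT/g = 287.0 × 281 / 9.790 = 8237.7 m.
Between two levels, P₂ = P₁ exp(−Δz/H) with Δz = z₂ − z₁.
Δz = 9950.0 − 5420.0 = 4530.0 m; Δz/H = 4530.0/8237.7 = 0.54991.
P₂ = 52980 × exp(−0.54991) = 52980 × 0.57700 = 30569 Pa.

P ≈ 30600 Pa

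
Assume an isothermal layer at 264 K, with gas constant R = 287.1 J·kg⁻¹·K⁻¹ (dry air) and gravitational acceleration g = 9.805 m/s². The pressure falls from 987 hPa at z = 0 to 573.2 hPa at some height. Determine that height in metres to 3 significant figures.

z ≈ 4200 m

Scale height: H = RT/g = 287.1 × 264 / 9.805 = 7730.2 m.
Invert the barometric formula: z = H ln(P₀/P).
P₀/P = 987/573.2 = 1.7219; ln(1.7219) = 0.54343.
z = 7730.2 × 0.54343 = 4200.8 m.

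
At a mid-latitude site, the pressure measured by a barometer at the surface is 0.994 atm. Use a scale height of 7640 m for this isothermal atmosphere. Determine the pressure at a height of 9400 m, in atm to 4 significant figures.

Barometric formula: P = P₀ exp(−z/H).
z/H = 9400.0/7640.0 = 1.2304; exp(−1.2304) = 0.29218.
P = 0.994 × 0.29218 = 0.29043 atm.

P ≈ 0.2904 atm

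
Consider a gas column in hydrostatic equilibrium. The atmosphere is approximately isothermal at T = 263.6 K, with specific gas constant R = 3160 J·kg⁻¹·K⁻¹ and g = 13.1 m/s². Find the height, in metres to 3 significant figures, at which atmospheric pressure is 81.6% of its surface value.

z ≈ 12900 m

Scale height: H = RT/g = 3160 × 263.6 / 13.1 = 63586 m.
Set P/P₀ = exp(−z/H) = 0.816, so z = −H ln(0.816).
−ln(0.816) = 0.20334; z = 63586 × 0.20334 = 12930 m.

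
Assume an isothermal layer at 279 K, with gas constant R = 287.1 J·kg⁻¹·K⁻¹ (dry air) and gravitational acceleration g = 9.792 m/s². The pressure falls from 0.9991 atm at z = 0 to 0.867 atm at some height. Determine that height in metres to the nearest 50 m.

z ≈ 1150 m

Scale height: H = RT/g = 287.1 × 279 / 9.792 = 8180.2 m.
Invert the barometric formula: z = H ln(P₀/P).
P₀/P = 0.9991/0.867 = 1.1524; ln(1.1524) = 0.14185.
z = 8180.2 × 0.14185 = 1160.4 m.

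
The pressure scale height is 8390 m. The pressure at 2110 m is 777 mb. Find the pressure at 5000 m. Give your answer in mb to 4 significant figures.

Between two levels, P₂ = P₁ exp(−Δz/H) with Δz = z₂ − z₁.
Δz = 5000.0 − 2110.0 = 2890.0 m; Δz/H = 2890.0/8390.0 = 0.34446.
P₂ = 777 × exp(−0.34446) = 777 × 0.70860 = 550.58 mb.

P ≈ 550.6 mb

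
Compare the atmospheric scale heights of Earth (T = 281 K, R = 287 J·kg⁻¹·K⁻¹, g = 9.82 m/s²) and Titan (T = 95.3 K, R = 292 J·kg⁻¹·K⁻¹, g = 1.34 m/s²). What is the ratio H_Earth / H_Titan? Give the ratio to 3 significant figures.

H_Earth/H_Titan ≈ 0.395

H = RT/g for each body.
H_Earth = 287 × 281 / 9.82 = 8212.5 m.
H_Titan = 292 × 95.3 / 1.34 = 20767 m.
H_Earth/H_Titan = 8212.5/20767 = 0.39546.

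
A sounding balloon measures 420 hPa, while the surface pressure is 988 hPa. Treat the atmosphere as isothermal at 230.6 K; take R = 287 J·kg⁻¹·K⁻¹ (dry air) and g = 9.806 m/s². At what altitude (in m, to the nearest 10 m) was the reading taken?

Scale height: H = RT/g = 287 × 230.6 / 9.806 = 6749.2 m.
Invert the barometric formula: z = H ln(P₀/P).
P₀/P = 988/420 = 2.3524; ln(2.3524) = 0.85544.
z = 6749.2 × 0.85544 = 5773.5 m.

z ≈ 5770 m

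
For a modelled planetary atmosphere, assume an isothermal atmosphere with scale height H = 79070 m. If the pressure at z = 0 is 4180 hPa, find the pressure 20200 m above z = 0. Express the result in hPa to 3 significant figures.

Barometric formula: P = P₀ exp(−z/H).
z/H = 20200/79070 = 0.25547; exp(−0.25547) = 0.77455.
P = 4180 × 0.77455 = 3237.6 hPa.

P ≈ 3240 hPa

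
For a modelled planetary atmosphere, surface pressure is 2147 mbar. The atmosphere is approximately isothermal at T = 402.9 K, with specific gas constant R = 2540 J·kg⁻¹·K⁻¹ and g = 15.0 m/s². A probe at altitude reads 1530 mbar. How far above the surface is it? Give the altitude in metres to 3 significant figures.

z ≈ 23100 m

Scale height: H = RT/g = 2540 × 402.9 / 15.0 = 68224 m.
Invert the barometric formula: z = H ln(P₀/P).
P₀/P = 2147/1530 = 1.4033; ln(1.4033) = 0.33883.
z = 68224 × 0.33883 = 23116 m.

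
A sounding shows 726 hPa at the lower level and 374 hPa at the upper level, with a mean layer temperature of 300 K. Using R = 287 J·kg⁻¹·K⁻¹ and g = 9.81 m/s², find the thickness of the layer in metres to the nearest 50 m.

Hypsometric equation: Δz = (R T̄/g) ln(P₁/P₂).
R T̄/g = 287 × 300 / 9.81 = 8776.8 m.
ln(726/374) = ln(1.9412) = 0.66331.
Δz = 8776.8 × 0.66331 = 5821.7 m.

Δz ≈ 5800 m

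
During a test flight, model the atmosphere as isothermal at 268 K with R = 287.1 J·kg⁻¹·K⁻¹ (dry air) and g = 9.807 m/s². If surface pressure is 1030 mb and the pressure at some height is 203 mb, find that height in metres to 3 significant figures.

Scale height: H = RT/g = 287.1 × 268 / 9.807 = 7845.7 m.
Invert the barometric formula: z = H ln(P₀/P).
P₀/P = 1030/203 = 5.0739; ln(5.0739) = 1.6241.
z = 7845.7 × 1.6241 = 12742 m.

z ≈ 12700 m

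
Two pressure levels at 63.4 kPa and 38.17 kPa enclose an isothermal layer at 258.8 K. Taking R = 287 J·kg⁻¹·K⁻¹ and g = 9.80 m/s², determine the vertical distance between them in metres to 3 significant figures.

Hypsometric equation: Δz = (R T̄/g) ln(P₁/P₂).
R T̄/g = 287 × 258.8 / 9.80 = 7579.1 m.
ln(63.4/38.17) = ln(1.6610) = 0.50742.
Δz = 7579.1 × 0.50742 = 3845.8 m.

Δz ≈ 3850 m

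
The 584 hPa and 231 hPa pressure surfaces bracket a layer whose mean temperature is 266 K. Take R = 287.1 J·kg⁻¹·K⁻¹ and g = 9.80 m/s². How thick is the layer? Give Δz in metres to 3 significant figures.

Δz ≈ 7230 m

Hypsometric equation: Δz = (R T̄/g) ln(P₁/P₂).
R T̄/g = 287.1 × 266 / 9.80 = 7792.7 m.
ln(584/231) = ln(2.5281) = 0.92747.
Δz = 7792.7 × 0.92747 = 7227.5 m.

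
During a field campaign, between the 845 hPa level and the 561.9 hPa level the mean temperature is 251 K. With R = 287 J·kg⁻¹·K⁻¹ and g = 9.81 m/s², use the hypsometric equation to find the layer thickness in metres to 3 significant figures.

Hypsometric equation: Δz = (R T̄/g) ln(P₁/P₂).
R T̄/g = 287 × 251 / 9.81 = 7343.2 m.
ln(845/561.9) = ln(1.5038) = 0.40800.
Δz = 7343.2 × 0.40800 = 2996.0 m.

Δz ≈ 3000 m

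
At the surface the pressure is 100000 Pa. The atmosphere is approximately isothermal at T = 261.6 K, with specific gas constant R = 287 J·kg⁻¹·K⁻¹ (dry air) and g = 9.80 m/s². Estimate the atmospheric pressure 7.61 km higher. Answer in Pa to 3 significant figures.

Scale height: H = RT/g = 287 × 261.6 / 9.80 = 7661.1 m.
Barometric formula: P = P₀ exp(−z/H).
z/H = 7610.0/7661.1 = 0.99333; exp(−0.99333) = 0.37034.
P = 100000 × 0.37034 = 37034 Pa.

P ≈ 37000 Pa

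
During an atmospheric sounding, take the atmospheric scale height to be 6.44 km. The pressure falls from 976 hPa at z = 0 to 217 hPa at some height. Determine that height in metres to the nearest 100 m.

z ≈ 9700 m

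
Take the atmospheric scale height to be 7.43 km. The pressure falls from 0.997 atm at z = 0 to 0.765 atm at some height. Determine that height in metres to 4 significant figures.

Invert the barometric formula: z = H ln(P₀/P).
P₀/P = 0.997/0.765 = 1.3033; ln(1.3033) = 0.26490.
z = 7430.0 × 0.26490 = 1968.2 m.

z ≈ 1968 m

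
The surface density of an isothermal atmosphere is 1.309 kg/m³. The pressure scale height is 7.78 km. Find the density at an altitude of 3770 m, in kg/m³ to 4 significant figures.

ρ ≈ 0.8063 kg/m³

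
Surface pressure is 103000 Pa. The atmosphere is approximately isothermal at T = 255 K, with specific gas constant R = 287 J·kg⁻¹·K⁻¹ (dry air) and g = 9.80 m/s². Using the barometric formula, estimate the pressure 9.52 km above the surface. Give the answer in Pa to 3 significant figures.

P ≈ 28800 Pa

Scale height: H = RT/g = 287 × 255 / 9.80 = 7467.9 m.
Barometric formula: P = P₀ exp(−z/H).
z/H = 9520.0/7467.9 = 1.2748; exp(−1.2748) = 0.27949.
P = 103000 × 0.27949 = 28787 Pa.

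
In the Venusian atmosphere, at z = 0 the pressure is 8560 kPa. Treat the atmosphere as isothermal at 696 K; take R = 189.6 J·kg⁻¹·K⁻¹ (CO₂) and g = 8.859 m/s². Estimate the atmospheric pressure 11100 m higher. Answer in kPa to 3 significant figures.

P ≈ 4060 kPa

Scale height: H = RT/g = 189.6 × 696 / 8.859 = 14896 m.
Barometric formula: P = P₀ exp(−z/H).
z/H = 11100/14896 = 0.74517; exp(−0.74517) = 0.47465.
P = 8560 × 0.47465 = 4063.0 kPa.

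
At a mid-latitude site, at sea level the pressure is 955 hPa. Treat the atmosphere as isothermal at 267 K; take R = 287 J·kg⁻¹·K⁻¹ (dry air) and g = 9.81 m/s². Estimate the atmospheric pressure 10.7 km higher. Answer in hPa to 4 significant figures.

P ≈ 242.7 hPa

Scale height: H = RT/g = 287 × 267 / 9.81 = 7811.3 m.
Barometric formula: P = P₀ exp(−z/H).
z/H = 10700/7811.3 = 1.3698; exp(−1.3698) = 0.25416.
P = 955 × 0.25416 = 242.72 hPa.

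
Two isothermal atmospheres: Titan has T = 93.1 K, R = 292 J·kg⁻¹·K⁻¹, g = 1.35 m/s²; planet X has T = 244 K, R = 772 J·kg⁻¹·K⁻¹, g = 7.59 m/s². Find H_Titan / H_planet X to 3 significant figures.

H = RT/g for each body.
H_Titan = 292 × 93.1 / 1.35 = 20137 m.
H_planet X = 772 × 244 / 7.59 = 24818 m.
H_Titan/H_planet X = 20137/24818 = 0.81139.

H_Titan/H_planet X ≈ 0.811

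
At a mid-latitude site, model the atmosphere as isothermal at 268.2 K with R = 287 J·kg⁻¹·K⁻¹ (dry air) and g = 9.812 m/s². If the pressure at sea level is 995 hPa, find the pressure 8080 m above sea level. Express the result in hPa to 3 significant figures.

P ≈ 355 hPa

Scale height: H = RT/g = 287 × 268.2 / 9.812 = 7844.8 m.
Barometric formula: P = P₀ exp(−z/H).
z/H = 8080.0/7844.8 = 1.0300; exp(−1.0300) = 0.35701.
P = 995 × 0.35701 = 355.22 hPa.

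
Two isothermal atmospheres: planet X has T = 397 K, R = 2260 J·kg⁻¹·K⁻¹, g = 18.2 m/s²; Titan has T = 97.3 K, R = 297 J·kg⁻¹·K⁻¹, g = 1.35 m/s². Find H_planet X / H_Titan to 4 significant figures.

H = RT/g for each body.
H_planet X = 2260 × 397 / 18.2 = 49298 m.
H_Titan = 297 × 97.3 / 1.35 = 21406 m.
H_planet X/H_Titan = 49298/21406 = 2.3030.

H_planet X/H_Titan ≈ 2.303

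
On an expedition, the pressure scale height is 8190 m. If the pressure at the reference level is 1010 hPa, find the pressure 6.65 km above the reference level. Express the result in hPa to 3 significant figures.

Barometric formula: P = P₀ exp(−z/H).
z/H = 6650.0/8190.0 = 0.81197; exp(−0.81197) = 0.44398.
P = 1010 × 0.44398 = 448.42 hPa.

P ≈ 448 hPa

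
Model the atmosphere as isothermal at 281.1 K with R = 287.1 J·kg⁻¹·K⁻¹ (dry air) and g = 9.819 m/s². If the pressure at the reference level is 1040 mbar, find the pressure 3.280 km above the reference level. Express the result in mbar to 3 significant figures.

P ≈ 698 mbar

Scale height: H = RT/g = 287.1 × 281.1 / 9.819 = 8219.1 m.
Barometric formula: P = P₀ exp(−z/H).
z/H = 3280.0/8219.1 = 0.39907; exp(−0.39907) = 0.67094.
P = 1040 × 0.67094 = 697.78 mbar.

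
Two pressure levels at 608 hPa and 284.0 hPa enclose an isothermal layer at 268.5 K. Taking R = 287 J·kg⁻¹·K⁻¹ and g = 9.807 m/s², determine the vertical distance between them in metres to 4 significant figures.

Hypsometric equation: Δz = (R T̄/g) ln(P₁/P₂).
R T̄/g = 287 × 268.5 / 9.807 = 7857.6 m.
ln(608/284.0) = ln(2.1408) = 0.76118.
Δz = 7857.6 × 0.76118 = 5981.0 m.

Δz ≈ 5981 m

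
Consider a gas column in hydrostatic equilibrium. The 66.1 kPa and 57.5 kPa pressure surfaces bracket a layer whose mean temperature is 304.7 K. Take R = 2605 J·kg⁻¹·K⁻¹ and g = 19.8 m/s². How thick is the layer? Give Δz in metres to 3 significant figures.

Δz ≈ 5590 m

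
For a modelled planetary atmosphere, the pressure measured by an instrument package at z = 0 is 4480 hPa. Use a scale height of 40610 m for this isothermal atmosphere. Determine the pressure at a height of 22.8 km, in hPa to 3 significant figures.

Barometric formula: P = P₀ exp(−z/H).
z/H = 22800/40610 = 0.56144; exp(−0.56144) = 0.57039.
P = 4480 × 0.57039 = 2555.3 hPa.

P ≈ 2560 hPa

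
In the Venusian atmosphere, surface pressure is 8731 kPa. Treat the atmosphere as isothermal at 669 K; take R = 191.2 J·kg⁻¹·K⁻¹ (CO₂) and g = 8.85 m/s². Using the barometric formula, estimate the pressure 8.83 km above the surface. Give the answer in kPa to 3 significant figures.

P ≈ 4740 kPa

Scale height: H = RT/g = 191.2 × 669 / 8.85 = 14453 m.
Barometric formula: P = P₀ exp(−z/H).
z/H = 8830.0/14453 = 0.61095; exp(−0.61095) = 0.54283.
P = 8731 × 0.54283 = 4739.4 kPa.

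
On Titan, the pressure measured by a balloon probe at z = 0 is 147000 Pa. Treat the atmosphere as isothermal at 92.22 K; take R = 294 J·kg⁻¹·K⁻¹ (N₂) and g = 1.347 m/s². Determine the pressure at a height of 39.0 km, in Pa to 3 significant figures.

P ≈ 21200 Pa

Scale height: H = RT/g = 294 × 92.22 / 1.347 = 20128 m.
Barometric formula: P = P₀ exp(−z/H).
z/H = 39000/20128 = 1.9376; exp(−1.9376) = 0.14405.
P = 147000 × 0.14405 = 21175 Pa.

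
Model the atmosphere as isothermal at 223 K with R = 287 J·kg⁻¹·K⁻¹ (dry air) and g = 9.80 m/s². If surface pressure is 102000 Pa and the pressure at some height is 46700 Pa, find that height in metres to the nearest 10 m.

z ≈ 5100 m

Scale height: H = RT/g = 287 × 223 / 9.80 = 6530.7 m.
Invert the barometric formula: z = H ln(P₀/P).
P₀/P = 102000/46700 = 2.1842; ln(2.1842) = 0.78125.
z = 6530.7 × 0.78125 = 5102.1 m.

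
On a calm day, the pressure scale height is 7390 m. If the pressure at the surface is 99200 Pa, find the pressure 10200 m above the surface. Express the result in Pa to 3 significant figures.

P ≈ 25000 Pa

Barometric formula: P = P₀ exp(−z/H).
z/H = 10200/7390.0 = 1.3802; exp(−1.3802) = 0.25153.
P = 99200 × 0.25153 = 24952 Pa.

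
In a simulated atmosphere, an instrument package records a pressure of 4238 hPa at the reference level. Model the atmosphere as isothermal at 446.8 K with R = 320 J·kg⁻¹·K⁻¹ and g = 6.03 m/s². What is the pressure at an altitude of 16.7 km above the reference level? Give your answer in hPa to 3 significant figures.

P ≈ 2100 hPa

Scale height: H = RT/g = 320 × 446.8 / 6.03 = 23711 m.
Barometric formula: P = P₀ exp(−z/H).
z/H = 16700/23711 = 0.70431; exp(−0.70431) = 0.49445.
P = 4238 × 0.49445 = 2095.5 hPa.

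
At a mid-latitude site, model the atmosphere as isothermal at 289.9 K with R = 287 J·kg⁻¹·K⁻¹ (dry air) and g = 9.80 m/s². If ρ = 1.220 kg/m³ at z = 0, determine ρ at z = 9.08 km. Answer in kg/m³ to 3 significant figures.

Scale height: H = RT/g = 287 × 289.9 / 9.80 = 8489.9 m.
In an isothermal atmosphere, density decays like pressure: ρ = ρ₀ exp(−z/H).
z/H = 9080.0/8489.9 = 1.0695; exp(−1.0695) = 0.34318.
ρ = 1.220 × 0.34318 = 0.41868 kg/m³.

ρ ≈ 0.419 kg/m³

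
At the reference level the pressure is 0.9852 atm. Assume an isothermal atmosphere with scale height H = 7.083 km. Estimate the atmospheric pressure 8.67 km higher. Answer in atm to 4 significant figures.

Barometric formula: P = P₀ exp(−z/H).
z/H = 8670.0/7083.0 = 1.2241; exp(−1.2241) = 0.29402.
P = 0.9852 × 0.29402 = 0.28967 atm.

P ≈ 0.2897 atm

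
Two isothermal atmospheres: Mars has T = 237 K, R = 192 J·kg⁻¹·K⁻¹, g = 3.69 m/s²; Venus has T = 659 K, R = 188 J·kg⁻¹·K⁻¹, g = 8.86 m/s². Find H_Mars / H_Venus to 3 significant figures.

H_Mars/H_Venus ≈ 0.882

H = RT/g for each body.
H_Mars = 192 × 237 / 3.69 = 12332 m.
H_Venus = 188 × 659 / 8.86 = 13983 m.
H_Mars/H_Venus = 12332/13983 = 0.88193.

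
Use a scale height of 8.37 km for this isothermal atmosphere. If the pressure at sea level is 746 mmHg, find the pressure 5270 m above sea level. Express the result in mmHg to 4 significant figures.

P ≈ 397.5 mmHg

Barometric formula: P = P₀ exp(−z/H).
z/H = 5270.0/8370.0 = 0.62963; exp(−0.62963) = 0.53279.
P = 746 × 0.53279 = 397.46 mmHg.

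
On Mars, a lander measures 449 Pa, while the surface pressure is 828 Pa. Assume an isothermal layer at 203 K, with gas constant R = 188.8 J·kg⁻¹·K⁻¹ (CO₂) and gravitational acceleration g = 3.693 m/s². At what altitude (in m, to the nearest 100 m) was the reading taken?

z ≈ 6400 m

Scale height: H = RT/g = 188.8 × 203 / 3.693 = 10378 m.
Invert the barometric formula: z = H ln(P₀/P).
P₀/P = 828/449 = 1.8441; ln(1.8441) = 0.61199.
z = 10378 × 0.61199 = 6351.2 m.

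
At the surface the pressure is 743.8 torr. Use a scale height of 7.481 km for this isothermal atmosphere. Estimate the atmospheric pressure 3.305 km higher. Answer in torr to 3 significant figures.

P ≈ 478 torr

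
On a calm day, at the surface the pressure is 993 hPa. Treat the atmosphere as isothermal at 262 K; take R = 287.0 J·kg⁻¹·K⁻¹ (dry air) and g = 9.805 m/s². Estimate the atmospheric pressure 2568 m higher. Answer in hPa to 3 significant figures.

P ≈ 710 hPa

Scale height: H = RT/g = 287.0 × 262 / 9.805 = 7668.9 m.
Barometric formula: P = P₀ exp(−z/H).
z/H = 2568.0/7668.9 = 0.33486; exp(−0.33486) = 0.71544.
P = 993 × 0.71544 = 710.43 hPa.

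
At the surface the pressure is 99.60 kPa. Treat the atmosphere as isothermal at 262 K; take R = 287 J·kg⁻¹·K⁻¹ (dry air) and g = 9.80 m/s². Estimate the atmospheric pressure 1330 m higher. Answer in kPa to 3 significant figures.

Scale height: H = RT/g = 287 × 262 / 9.80 = 7672.9 m.
Barometric formula: P = P₀ exp(−z/H).
z/H = 1330.0/7672.9 = 0.17334; exp(−0.17334) = 0.84085.
P = 99.60 × 0.84085 = 83.749 kPa.

P ≈ 83.7 kPa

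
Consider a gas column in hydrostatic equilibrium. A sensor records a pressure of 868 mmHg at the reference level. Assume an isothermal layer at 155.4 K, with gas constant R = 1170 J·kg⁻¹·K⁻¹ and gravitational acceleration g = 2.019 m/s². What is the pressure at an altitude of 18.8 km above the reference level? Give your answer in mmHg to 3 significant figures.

Scale height: H = RT/g = 1170 × 155.4 / 2.019 = 90053 m.
Barometric formula: P = P₀ exp(−z/H).
z/H = 18800/90053 = 0.20877; exp(−0.20877) = 0.81158.
P = 868 × 0.81158 = 704.45 mmHg.

P ≈ 704 mmHg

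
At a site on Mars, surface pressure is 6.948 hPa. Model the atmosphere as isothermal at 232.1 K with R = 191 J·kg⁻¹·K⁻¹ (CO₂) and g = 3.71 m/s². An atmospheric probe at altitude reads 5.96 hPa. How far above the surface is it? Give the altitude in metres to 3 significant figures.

Scale height: H = RT/g = 191 × 232.1 / 3.71 = 11949 m.
Invert the barometric formula: z = H ln(P₀/P).
P₀/P = 6.948/5.96 = 1.1658; ln(1.1658) = 0.15341.
z = 11949 × 0.15341 = 1833.1 m.

z ≈ 1830 m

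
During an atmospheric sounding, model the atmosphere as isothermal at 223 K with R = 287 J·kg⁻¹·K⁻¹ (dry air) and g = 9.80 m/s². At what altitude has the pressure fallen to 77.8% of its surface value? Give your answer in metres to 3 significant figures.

z ≈ 1640 m

Scale height: H = RT/g = 287 × 223 / 9.80 = 6530.7 m.
Set P/P₀ = exp(−z/H) = 0.778, so z = −H ln(0.778).
−ln(0.778) = 0.25103; z = 6530.7 × 0.25103 = 1639.4 m.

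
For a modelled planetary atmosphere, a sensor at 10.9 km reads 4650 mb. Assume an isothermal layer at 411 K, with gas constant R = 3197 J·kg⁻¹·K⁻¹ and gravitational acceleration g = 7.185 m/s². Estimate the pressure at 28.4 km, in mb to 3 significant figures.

Scale height: H = RT/g = 3197 × 411 / 7.185 = 182880 m.
Between two levels, P₂ = P₁ exp(−Δz/H) with Δz = z₂ − z₁.
Δz = 28400 − 10900 = 17500 m; Δz/H = 17500/182880 = 0.095691.
P₂ = 4650 × exp(−0.095691) = 4650 × 0.90874 = 4225.6 mb.

P ≈ 4230 mb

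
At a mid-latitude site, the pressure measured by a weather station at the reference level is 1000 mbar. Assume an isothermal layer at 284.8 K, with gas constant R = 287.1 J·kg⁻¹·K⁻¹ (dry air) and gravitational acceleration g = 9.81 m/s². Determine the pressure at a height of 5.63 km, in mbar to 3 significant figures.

Scale height: H = RT/g = 287.1 × 284.8 / 9.81 = 8335.0 m.
Barometric formula: P = P₀ exp(−z/H).
z/H = 5630.0/8335.0 = 0.67546; exp(−0.67546) = 0.50892.
P = 1000 × 0.50892 = 508.92 mbar.

P ≈ 509 mbar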